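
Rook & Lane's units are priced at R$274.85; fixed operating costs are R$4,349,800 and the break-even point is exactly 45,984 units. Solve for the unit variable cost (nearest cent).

R$180.26

Contribution per unit must be FC / Q = R$4,349,800 / 45,984 = R$94.5938.
Variable cost per unit = R$274.85 − R$94.5938 = R$180.26.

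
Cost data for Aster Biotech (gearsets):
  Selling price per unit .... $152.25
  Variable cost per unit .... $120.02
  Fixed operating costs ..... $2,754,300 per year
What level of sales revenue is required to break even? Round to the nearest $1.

Contribution margin per unit = $152.25 − $120.02 = $32.23, a CM ratio of $32.23 ÷ $152.25 = 0.2117.
Break-even revenue = fixed costs × price ÷ CM = $2,754,300 × $152.25 ÷ $32.23 = $13,010,927.

$13,010,927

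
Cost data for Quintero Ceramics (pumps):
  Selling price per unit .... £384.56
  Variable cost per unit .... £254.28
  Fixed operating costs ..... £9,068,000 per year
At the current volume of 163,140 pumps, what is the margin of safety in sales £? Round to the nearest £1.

£35,970,231

Each unit contributes £384.56 − £254.28 = £130.28. Break-even units = £9,068,000 ÷ £130.28 = 69,603.93; break-even revenue = 69,603.93 × £384.56 = £26,766,887.32.
Current sales = 163,140 × £384.56 = £62,737,118.40.
Margin of safety = £62,737,118.40 − £26,766,887.32 = £35,970,231.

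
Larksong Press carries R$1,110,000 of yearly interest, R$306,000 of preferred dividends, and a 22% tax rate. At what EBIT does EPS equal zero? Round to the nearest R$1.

R$1,502,308

Grossing the preferred dividend up to pre-tax terms: R$306,000 / (1 − 0.22) = R$392,307.69.
EPS = 0 when EBIT covers interest plus the pre-tax preferred burden: R$1,110,000 + R$392,307.69 = R$1,502,307.69.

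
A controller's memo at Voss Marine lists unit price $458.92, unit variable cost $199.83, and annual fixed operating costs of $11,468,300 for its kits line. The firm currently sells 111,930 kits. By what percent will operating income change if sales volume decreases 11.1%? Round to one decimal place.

-18.4%

Contribution at this volume is 111,930 × $259.09 = $28,999,943.70.
Operating income = contribution − fixed costs = $28,999,943.70 − $11,468,300 = $17,531,643.70.
DOL = contribution ÷ EBIT = $28,999,943.70 ÷ $17,531,643.70 = 1.6541.
%ΔEBIT = DOL × %ΔSales = 1.6541 × -11.1% = -18.4%.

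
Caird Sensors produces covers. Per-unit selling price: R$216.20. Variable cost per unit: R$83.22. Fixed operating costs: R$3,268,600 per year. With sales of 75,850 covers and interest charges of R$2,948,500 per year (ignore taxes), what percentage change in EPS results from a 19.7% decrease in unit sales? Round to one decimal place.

At 75,850 units, contribution = 75,850 × R$132.98 = R$10,086,533.00.
EBIT = R$10,086,533.00 − R$3,268,600 = R$6,817,933.00.
After interest of R$2,948,500.00, pre-tax earnings = R$3,869,433.00.
Degree of combined leverage = contribution ÷ (EBIT − I) = R$10,086,533.00 ÷ R$3,869,433.00 = 2.6067.
%ΔEPS = DCL × %ΔSales = 2.6067 × -19.7% = -51.4%.

-51.4%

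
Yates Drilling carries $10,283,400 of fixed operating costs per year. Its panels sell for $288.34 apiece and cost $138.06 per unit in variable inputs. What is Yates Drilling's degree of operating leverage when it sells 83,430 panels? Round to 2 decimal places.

Total contribution margin = 83,430 × $150.28 = $12,537,860.40.
Operating income = contribution − fixed costs = $12,537,860.40 − $10,283,400 = $2,254,460.40.
So DOL = total CM / EBIT = $12,537,860.40 / $2,254,460.40 = 5.5614.

5.56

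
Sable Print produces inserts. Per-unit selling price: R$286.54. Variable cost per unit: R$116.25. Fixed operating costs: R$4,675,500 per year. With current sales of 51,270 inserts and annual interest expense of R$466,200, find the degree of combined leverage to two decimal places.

Total contribution margin = 51,270 × R$170.29 = R$8,730,768.30.
Operating income = contribution − fixed costs = R$8,730,768.30 − R$4,675,500 = R$4,055,268.30. Interest = R$466,200.00.
DOL = R$8,730,768.30 ÷ R$4,055,268.30 = 2.1529; DFL = R$4,055,268.30 ÷ R$3,589,068.30 = 1.1299.
DCL = DOL × DFL = 2.1529 × 1.1299 = 2.4326.

2.43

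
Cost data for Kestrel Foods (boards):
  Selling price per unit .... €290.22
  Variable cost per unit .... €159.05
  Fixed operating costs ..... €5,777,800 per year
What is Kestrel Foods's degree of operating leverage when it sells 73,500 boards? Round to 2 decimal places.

Contribution at this volume is 73,500 × €131.17 = €9,640,995.00.
Subtracting fixed costs: EBIT = €9,640,995.00 − €5,777,800 = €3,863,195.00.
Degree of operating leverage = €9,640,995.00 / €3,863,195.00 = 2.4956.

2.50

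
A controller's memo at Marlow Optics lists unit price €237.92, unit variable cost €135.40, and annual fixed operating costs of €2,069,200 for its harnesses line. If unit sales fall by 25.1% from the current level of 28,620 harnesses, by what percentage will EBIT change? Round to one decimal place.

Contribution at this volume is 28,620 × €102.52 = €2,934,122.40.
Subtracting fixed costs: EBIT = €2,934,122.40 − €2,069,200 = €864,922.40.
So DOL = total CM / EBIT = €2,934,122.40 / €864,922.40 = 3.3924.
%ΔEBIT = DOL × %ΔSales = 3.3924 × -25.1% = -85.1%.

-85.1%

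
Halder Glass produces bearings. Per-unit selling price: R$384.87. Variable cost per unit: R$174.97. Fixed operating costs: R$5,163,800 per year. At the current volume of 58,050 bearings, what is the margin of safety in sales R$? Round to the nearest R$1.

R$12,873,425

Contribution margin per unit = R$384.87 − R$174.97 = R$209.90. Break-even units = R$5,163,800 ÷ R$209.90 = 24,601.24; break-even revenue = 24,601.24 × R$384.87 = R$9,468,278.73.
Current sales = 58,050 × R$384.87 = R$22,341,703.50.
Margin of safety = R$22,341,703.50 − R$9,468,278.73 = R$12,873,425.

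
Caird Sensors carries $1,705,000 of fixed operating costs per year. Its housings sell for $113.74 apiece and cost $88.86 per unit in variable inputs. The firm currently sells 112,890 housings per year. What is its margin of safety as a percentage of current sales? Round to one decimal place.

39.3%

Unit CM = price − variable cost = $113.74 − $88.86 = $24.88. Break-even units = $1,705,000 ÷ $24.88 = 68,528.94; break-even revenue = 68,528.94 × $113.74 = $7,794,481.51.
Actual sales revenue = 112,890 × $113.74 = $12,840,108.60.
Margin of safety = ($12,840,108.60 − $7,794,481.51) ÷ $12,840,108.60 = 39.3%.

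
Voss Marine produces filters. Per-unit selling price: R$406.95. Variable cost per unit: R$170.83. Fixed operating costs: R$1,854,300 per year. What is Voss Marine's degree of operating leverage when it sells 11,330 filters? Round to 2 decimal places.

At 11,330 units, contribution = 11,330 × R$236.12 = R$2,675,239.60.
Operating income = contribution − fixed costs = R$2,675,239.60 − R$1,854,300 = R$820,939.60.
So DOL = total CM / EBIT = R$2,675,239.60 / R$820,939.60 = 3.2588.

3.26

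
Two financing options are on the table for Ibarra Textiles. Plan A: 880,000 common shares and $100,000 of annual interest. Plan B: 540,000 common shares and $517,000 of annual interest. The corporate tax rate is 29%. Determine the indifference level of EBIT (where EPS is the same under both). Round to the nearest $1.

$1,179,294

At indifference, (EBIT − 100,000)(1 − t)/880,000 = (EBIT − 517,000)(1 − t)/540,000.
Cancelling (1 − t) and cross-multiplying: 540,000·(EBIT − 100,000) = 880,000·(EBIT − 517,000).
Solving, EBIT = (517,000·880,000 − 100,000·540,000) / (880,000 − 540,000) = 400,960,000,000 / 340,000 = 1,179,294.12.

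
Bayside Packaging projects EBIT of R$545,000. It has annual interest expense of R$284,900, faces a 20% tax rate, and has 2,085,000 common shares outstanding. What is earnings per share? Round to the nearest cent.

R$0.10

Pre-tax income = R$545,000 − R$284,900.00 = R$260,100.00.
Net income = R$260,100.00 × (1 − 0.20) = R$208,080.00.
EPS = R$208,080.00 ÷ 2,085,000 = R$0.10.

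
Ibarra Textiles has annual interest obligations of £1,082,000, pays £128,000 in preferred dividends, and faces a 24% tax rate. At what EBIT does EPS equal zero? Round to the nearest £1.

£1,250,421

Preferred dividends are paid after tax, so their pre-tax equivalent is £128,000 ÷ (1 − 0.24) = £168,421.05.
EPS = 0 when EBIT covers interest plus the pre-tax preferred burden: £1,082,000 + £168,421.05 = £1,250,421.05.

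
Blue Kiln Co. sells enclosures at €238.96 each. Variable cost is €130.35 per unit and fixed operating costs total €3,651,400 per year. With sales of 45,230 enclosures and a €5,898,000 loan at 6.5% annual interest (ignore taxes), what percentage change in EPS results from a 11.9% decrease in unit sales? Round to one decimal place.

Contribution at this volume is 45,230 × €108.61 = €4,912,430.30.
EBIT = €4,912,430.30 − €3,651,400 = €1,261,030.30.
Interest = €383,370.00, so EBIT − I = €877,660.30.
DCL = total CM / (EBIT − I) = €4,912,430.30 / €877,660.30 = 5.5972.
EPS therefore changes by 5.5972 × (-11.9%) = -66.6%.

-66.6%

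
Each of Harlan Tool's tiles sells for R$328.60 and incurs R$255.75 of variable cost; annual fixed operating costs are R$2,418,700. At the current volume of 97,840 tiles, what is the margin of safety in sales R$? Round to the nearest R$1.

R$21,240,343

Each unit contributes R$328.60 − R$255.75 = R$72.85. Break-even units = R$2,418,700 ÷ R$72.85 = 33,201.10; break-even revenue = 33,201.10 × R$328.60 = R$10,909,880.85.
Actual sales revenue = 97,840 × R$328.60 = R$32,150,224.00.
Margin of safety = R$32,150,224.00 − R$10,909,880.85 = R$21,240,343.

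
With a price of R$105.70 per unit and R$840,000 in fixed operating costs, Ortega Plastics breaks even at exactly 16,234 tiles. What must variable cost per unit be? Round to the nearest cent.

Contribution per unit must be FC / Q = R$840,000 / 16,234 = R$51.7433.
Hence VC = price − CM = R$105.70 − R$51.7433 = R$53.96.

R$53.96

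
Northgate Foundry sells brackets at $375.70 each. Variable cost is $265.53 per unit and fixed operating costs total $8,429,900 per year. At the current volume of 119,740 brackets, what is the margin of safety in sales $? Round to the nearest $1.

$16,238,806

Unit CM = price − variable cost = $375.70 − $265.53 = $110.17. Break-even units = $8,429,900 ÷ $110.17 = 76,517.20; break-even revenue = 76,517.20 × $375.70 = $28,747,512.30.
Current sales = 119,740 × $375.70 = $44,986,318.00.
Margin of safety = $44,986,318.00 − $28,747,512.30 = $16,238,806.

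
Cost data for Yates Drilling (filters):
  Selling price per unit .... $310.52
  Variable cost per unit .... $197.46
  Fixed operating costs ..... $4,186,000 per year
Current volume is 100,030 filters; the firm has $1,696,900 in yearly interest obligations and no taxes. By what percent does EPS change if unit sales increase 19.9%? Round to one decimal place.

Contribution at this volume is 100,030 × $113.06 = $11,309,391.80.
Subtracting fixed costs: EBIT = $11,309,391.80 − $4,186,000 = $7,123,391.80.
Interest = $1,696,900.00, so EBIT − I = $5,426,491.80.
Degree of combined leverage = contribution ÷ (EBIT − I) = $11,309,391.80 ÷ $5,426,491.80 = 2.0841.
EPS therefore changes by 2.0841 × (+19.9%) = +41.5%.

+41.5%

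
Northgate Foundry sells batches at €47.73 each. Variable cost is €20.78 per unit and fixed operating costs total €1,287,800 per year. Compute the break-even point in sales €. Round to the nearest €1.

€2,280,768

Contribution margin per unit = €47.73 − €20.78 = €26.95, a CM ratio of €26.95 ÷ €47.73 = 0.5646.
Break-even revenue = fixed costs × price ÷ CM = €1,287,800 × €47.73 ÷ €26.95 = €2,280,768.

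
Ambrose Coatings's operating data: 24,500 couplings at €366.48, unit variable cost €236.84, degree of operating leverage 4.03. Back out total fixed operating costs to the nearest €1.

Contribution at this volume is 24,500 × €129.64 = €3,176,180.00.
DOL = contribution / EBIT, so EBIT = €3,176,180.00 / 4.03 = €788,134.00.
And FC = contribution − EBIT = €3,176,180.00 − €788,134.00 = €2,388,046.

€2,388,046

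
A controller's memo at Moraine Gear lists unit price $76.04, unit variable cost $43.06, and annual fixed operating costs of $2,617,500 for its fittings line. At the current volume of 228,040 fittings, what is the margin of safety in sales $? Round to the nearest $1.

Unit CM = price − variable cost = $76.04 − $43.06 = $32.98. Break-even units = $2,617,500 ÷ $32.98 = 79,366.28; break-even revenue = 79,366.28 × $76.04 = $6,035,012.13.
Current sales = 228,040 × $76.04 = $17,340,161.60.
Margin of safety = $17,340,161.60 − $6,035,012.13 = $11,305,149.

$11,305,149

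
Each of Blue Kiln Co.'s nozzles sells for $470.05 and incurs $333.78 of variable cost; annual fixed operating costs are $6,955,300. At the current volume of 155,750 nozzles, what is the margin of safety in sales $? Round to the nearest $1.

$49,218,662

Contribution margin per unit = $470.05 − $333.78 = $136.27. Break-even units = $6,955,300 ÷ $136.27 = 51,040.58; break-even revenue = 51,040.58 × $470.05 = $23,991,625.19.
Actual sales revenue = 155,750 × $470.05 = $73,210,287.50.
Margin of safety = $73,210,287.50 − $23,991,625.19 = $49,218,662.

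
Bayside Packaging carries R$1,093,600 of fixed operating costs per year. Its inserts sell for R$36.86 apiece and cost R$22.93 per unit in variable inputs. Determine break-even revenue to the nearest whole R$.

R$2,893,761

CM per unit = R$36.86 − R$22.93 = R$13.93; CM ratio = R$13.93 / R$36.86 = 0.3779.
Break-even revenue = fixed costs × price ÷ CM = R$1,093,600 × R$36.86 ÷ R$13.93 = R$2,893,761.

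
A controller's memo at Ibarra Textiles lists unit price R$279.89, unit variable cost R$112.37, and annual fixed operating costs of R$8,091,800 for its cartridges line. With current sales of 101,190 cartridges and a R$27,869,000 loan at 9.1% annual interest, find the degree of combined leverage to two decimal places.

2.68

Contribution at this volume is 101,190 × R$167.52 = R$16,951,348.80.
Subtracting fixed costs: EBIT = R$16,951,348.80 − R$8,091,800 = R$8,859,548.80. Interest = R$2,536,079.00, so EBIT − I = R$6,323,469.80.
DCL = contribution ÷ (EBIT − I) = R$16,951,348.80 ÷ R$6,323,469.80 = 2.6807.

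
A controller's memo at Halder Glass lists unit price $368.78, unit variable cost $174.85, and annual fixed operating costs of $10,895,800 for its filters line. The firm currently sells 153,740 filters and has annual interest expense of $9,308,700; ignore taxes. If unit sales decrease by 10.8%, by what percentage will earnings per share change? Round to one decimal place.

-33.5%

Contribution at this volume is 153,740 × $193.93 = $29,814,798.20.
Operating income = contribution − fixed costs = $29,814,798.20 − $10,895,800 = $18,918,998.20.
After interest of $9,308,700.00, pre-tax earnings = $9,610,298.20.
Degree of combined leverage = contribution ÷ (EBIT − I) = $29,814,798.20 ÷ $9,610,298.20 = 3.1024.
%ΔEPS = DCL × %ΔSales = 3.1024 × -10.8% = -33.5%.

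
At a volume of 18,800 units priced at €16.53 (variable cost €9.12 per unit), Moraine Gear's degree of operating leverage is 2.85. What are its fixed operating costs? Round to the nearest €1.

€90,428

At 18,800 units, contribution = 18,800 × €7.41 = €139,308.00.
Since DOL = CM ÷ EBIT, EBIT = €139,308.00 ÷ 2.85 = €48,880.00.
And FC = contribution − EBIT = €139,308.00 − €48,880.00 = €90,428.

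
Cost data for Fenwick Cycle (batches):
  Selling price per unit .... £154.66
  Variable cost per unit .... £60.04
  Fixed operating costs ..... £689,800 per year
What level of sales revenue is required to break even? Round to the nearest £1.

£1,127,504

Contribution margin per unit = £154.66 − £60.04 = £94.62, a CM ratio of £94.62 ÷ £154.66 = 0.6118.
Break-even sales = FC ÷ CM ratio = £689,800 × £154.66 / £94.62 = £1,127,504.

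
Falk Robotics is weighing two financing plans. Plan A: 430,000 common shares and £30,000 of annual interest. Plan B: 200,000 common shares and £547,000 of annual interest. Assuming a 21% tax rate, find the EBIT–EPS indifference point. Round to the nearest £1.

Set EPS_A = EPS_B: (EBIT − £30,000)(1 − 0.21) ÷ 430,000 = (EBIT − £547,000)(1 − 0.21) ÷ 200,000.
The (1 − t) factor cancels: (EBIT − 30,000) × 200,000 = (EBIT − 547,000) × 430,000.
EBIT × (430,000 − 200,000) = 547,000 × 430,000 − 30,000 × 200,000 = 229,210,000,000, so EBIT = 229,210,000,000 ÷ 230,000 = 996,565.22.

£996,565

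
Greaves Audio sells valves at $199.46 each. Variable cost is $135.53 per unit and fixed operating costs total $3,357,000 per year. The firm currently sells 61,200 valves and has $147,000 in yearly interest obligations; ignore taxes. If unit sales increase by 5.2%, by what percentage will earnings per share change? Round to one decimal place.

Total contribution margin = 61,200 × $63.93 = $3,912,516.00.
Subtracting fixed costs: EBIT = $3,912,516.00 − $3,357,000 = $555,516.00.
Interest = $147,000.00, so EBIT − I = $408,516.00.
DCL = total CM / (EBIT − I) = $3,912,516.00 / $408,516.00 = 9.5774.
EPS therefore changes by 9.5774 × (+5.2%) = +49.8%.

+49.8%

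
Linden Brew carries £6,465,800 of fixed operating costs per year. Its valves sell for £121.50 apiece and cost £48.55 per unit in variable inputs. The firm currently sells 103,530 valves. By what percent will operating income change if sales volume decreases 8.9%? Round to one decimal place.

Contribution at this volume is 103,530 × £72.95 = £7,552,513.50.
Subtracting fixed costs: EBIT = £7,552,513.50 − £6,465,800 = £1,086,713.50.
Degree of operating leverage = £7,552,513.50 / £1,086,713.50 = 6.9499.
So EBIT moves 6.9499 × (-8.9%) = -61.9%.

-61.9%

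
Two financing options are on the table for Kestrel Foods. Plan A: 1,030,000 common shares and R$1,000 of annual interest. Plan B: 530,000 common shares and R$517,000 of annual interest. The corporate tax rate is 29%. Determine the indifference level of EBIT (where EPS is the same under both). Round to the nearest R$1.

R$1,063,960

Set EPS_A = EPS_B: (EBIT − R$1,000)(1 − 0.29) ÷ 1,030,000 = (EBIT − R$517,000)(1 − 0.29) ÷ 530,000.
Cancelling (1 − t) and cross-multiplying: 530,000·(EBIT − 1,000) = 1,030,000·(EBIT − 517,000).
EBIT × (1,030,000 − 530,000) = 517,000 × 1,030,000 − 1,000 × 530,000 = 531,980,000,000, so EBIT = 531,980,000,000 ÷ 500,000 = 1,063,960.00.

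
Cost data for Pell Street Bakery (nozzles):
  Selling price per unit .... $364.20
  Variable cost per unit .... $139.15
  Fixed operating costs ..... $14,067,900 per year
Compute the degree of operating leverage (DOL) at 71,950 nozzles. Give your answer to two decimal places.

7.62

Total contribution margin = 71,950 × $225.05 = $16,192,347.50.
Subtracting fixed costs: EBIT = $16,192,347.50 − $14,067,900 = $2,124,447.50.
DOL = contribution ÷ EBIT = $16,192,347.50 ÷ $2,124,447.50 = 7.6219.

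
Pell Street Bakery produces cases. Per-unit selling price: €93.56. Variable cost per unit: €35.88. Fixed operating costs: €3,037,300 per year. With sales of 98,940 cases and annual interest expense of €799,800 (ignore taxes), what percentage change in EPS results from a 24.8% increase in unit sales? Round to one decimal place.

+75.7%

Contribution at this volume is 98,940 × €57.68 = €5,706,859.20.
Operating income = contribution − fixed costs = €5,706,859.20 − €3,037,300 = €2,669,559.20.
Interest = €799,800.00, so EBIT − I = €1,869,759.20.
DCL = total CM / (EBIT − I) = €5,706,859.20 / €1,869,759.20 = 3.0522.
%ΔEPS = DCL × %ΔSales = 3.0522 × +24.8% = +75.7%.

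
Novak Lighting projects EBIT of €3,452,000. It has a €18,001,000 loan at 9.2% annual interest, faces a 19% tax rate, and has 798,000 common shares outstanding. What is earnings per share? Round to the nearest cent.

€1.82

Pre-tax income = €3,452,000 − €1,656,092.00 = €1,795,908.00.
After tax at 19%: net income = €1,795,908.00 × 0.81 = €1,454,685.48.
Per share: €1,454,685.48 / 798,000 shares = €1.82.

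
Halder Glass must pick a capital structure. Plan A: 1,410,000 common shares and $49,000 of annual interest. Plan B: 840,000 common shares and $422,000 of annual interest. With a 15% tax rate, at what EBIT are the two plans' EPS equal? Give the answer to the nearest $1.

Set EPS_A = EPS_B: (EBIT − $49,000)(1 − 0.15) ÷ 1,410,000 = (EBIT − $422,000)(1 − 0.15) ÷ 840,000.
The (1 − t) factor cancels: (EBIT − 49,000) × 840,000 = (EBIT − 422,000) × 1,410,000.
Solving, EBIT = (422,000·1,410,000 − 49,000·840,000) / (1,410,000 − 840,000) = 553,860,000,000 / 570,000 = 971,684.21.

$971,684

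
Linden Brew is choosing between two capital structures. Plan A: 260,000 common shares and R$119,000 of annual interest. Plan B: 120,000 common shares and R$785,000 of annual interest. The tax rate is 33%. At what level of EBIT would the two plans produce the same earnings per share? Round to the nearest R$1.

At indifference, (EBIT − 119,000)(1 − t)/260,000 = (EBIT − 785,000)(1 − t)/120,000.
Cancelling (1 − t) and cross-multiplying: 120,000·(EBIT − 119,000) = 260,000·(EBIT − 785,000).
EBIT × (260,000 − 120,000) = 785,000 × 260,000 − 119,000 × 120,000 = 189,820,000,000, so EBIT = 189,820,000,000 ÷ 140,000 = 1,355,857.14.

R$1,355,857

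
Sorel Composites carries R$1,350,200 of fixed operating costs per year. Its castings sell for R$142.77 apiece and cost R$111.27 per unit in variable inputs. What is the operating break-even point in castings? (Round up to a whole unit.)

42,864 castings

Unit CM = price − variable cost = R$142.77 − R$111.27 = R$31.50.
Break-even volume = fixed costs ÷ CM per unit = R$1,350,200 ÷ R$31.50 = 42,863.49, so 42,864 castings.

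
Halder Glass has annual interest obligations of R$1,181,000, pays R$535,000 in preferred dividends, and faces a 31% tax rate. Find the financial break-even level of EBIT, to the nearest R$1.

Grossing the preferred dividend up to pre-tax terms: R$535,000 / (1 − 0.31) = R$775,362.32.
EPS = 0 when EBIT covers interest plus the pre-tax preferred burden: R$1,181,000 + R$775,362.32 = R$1,956,362.32.

R$1,956,362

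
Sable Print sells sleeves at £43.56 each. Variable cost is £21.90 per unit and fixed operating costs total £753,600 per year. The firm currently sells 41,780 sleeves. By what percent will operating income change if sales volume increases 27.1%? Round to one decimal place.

+162.0%

Contribution at this volume is 41,780 × £21.66 = £904,954.80.
Subtracting fixed costs: EBIT = £904,954.80 − £753,600 = £151,354.80.
So DOL = total CM / EBIT = £904,954.80 / £151,354.80 = 5.9790.
%ΔEBIT = DOL × %ΔSales = 5.9790 × +27.1% = +162.0%.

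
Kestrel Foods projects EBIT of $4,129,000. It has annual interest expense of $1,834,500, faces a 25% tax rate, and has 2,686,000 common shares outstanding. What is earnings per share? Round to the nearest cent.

Interest = $1,834,500.00, so EBT = $4,129,000 − $1,834,500.00 = $2,294,500.00.
After tax at 25%: net income = $2,294,500.00 × 0.75 = $1,720,875.00.
Per share: $1,720,875.00 / 2,686,000 shares = $0.64.

$0.64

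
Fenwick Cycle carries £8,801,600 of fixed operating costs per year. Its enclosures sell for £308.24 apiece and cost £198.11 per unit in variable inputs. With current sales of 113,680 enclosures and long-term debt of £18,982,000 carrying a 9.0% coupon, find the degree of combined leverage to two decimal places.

6.23

Total contribution margin = 113,680 × £110.13 = £12,519,578.40.
Operating income = contribution − fixed costs = £12,519,578.40 − £8,801,600 = £3,717,978.40. Interest = £1,708,380.00, so EBIT − I = £2,009,598.40.
Degree of total leverage = total CM / (EBIT − interest) = £12,519,578.40 / £2,009,598.40 = 6.2299.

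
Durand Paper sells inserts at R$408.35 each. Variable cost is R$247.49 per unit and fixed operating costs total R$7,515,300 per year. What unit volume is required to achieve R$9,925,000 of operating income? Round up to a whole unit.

108,420 inserts

Each unit contributes R$408.35 − R$247.49 = R$160.86.
Need Q such that Q × R$160.86 − R$7,515,300 = R$9,925,000, i.e. Q = R$17,440,300 / R$160.86 = 108,419.12 → 108,420.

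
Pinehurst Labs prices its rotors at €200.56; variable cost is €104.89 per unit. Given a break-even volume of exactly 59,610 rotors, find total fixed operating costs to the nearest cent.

€5,702,888.70

Each unit contributes €200.56 − €104.89 = €95.67.
Since BE = FC / CM, FC = 59,610 × €95.67 = €5,702,888.70.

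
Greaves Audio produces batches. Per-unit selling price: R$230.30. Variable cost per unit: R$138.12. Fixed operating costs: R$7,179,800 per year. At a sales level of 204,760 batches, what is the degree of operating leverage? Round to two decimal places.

1.61

Total contribution margin = 204,760 × R$92.18 = R$18,874,776.80.
Subtracting fixed costs: EBIT = R$18,874,776.80 − R$7,179,800 = R$11,694,976.80.
So DOL = total CM / EBIT = R$18,874,776.80 / R$11,694,976.80 = 1.6139.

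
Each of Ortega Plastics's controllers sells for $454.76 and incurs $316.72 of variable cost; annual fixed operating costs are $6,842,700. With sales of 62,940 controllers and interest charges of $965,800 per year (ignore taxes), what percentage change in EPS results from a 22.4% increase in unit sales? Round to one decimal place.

Contribution at this volume is 62,940 × $138.04 = $8,688,237.60.
Operating income = contribution − fixed costs = $8,688,237.60 − $6,842,700 = $1,845,537.60.
Interest = $965,800.00, so EBIT − I = $879,737.60.
DCL = total CM / (EBIT − I) = $8,688,237.60 / $879,737.60 = 9.8759.
EPS therefore changes by 9.8759 × (+22.4%) = +221.2%.

+221.2%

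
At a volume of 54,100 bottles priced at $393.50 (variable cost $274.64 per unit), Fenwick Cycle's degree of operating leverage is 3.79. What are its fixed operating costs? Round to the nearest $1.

$4,733,670

At 54,100 units, contribution = 54,100 × $118.86 = $6,430,326.00.
Since DOL = CM ÷ EBIT, EBIT = $6,430,326.00 ÷ 3.79 = $1,696,655.94.
And FC = contribution − EBIT = $6,430,326.00 − $1,696,655.94 = $4,733,670.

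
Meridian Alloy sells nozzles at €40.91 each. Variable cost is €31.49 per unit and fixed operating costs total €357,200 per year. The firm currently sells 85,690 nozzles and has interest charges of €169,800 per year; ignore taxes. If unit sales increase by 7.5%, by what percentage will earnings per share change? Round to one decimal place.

+21.6%

At 85,690 units, contribution = 85,690 × €9.42 = €807,199.80.
Subtracting fixed costs: EBIT = €807,199.80 − €357,200 = €449,999.80.
After interest of €169,800.00, pre-tax earnings = €280,199.80.
Degree of combined leverage = contribution ÷ (EBIT − I) = €807,199.80 ÷ €280,199.80 = 2.8808.
EPS therefore changes by 2.8808 × (+7.5%) = +21.6%.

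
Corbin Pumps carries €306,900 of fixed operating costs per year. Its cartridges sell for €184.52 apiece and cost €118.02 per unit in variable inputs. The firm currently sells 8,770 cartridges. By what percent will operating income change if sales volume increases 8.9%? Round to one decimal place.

Contribution at this volume is 8,770 × €66.50 = €583,205.00.
Subtracting fixed costs: EBIT = €583,205.00 − €306,900 = €276,305.00.
So DOL = total CM / EBIT = €583,205.00 / €276,305.00 = 2.1107.
%ΔEBIT = DOL × %ΔSales = 2.1107 × +8.9% = +18.8%.

+18.8%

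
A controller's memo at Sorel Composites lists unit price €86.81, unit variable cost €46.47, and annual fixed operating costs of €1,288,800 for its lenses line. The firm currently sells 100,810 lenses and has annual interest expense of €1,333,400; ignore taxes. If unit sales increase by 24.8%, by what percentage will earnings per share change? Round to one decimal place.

+69.8%

At 100,810 units, contribution = 100,810 × €40.34 = €4,066,675.40.
Operating income = contribution − fixed costs = €4,066,675.40 − €1,288,800 = €2,777,875.40.
Interest = €1,333,400.00, so EBIT − I = €1,444,475.40.
Degree of combined leverage = contribution ÷ (EBIT − I) = €4,066,675.40 ÷ €1,444,475.40 = 2.8153.
EPS therefore changes by 2.8153 × (+24.8%) = +69.8%.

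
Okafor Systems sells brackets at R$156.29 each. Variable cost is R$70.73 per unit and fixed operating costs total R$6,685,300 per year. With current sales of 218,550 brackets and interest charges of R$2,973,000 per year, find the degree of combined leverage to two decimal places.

Total contribution margin = 218,550 × R$85.56 = R$18,699,138.00.
Operating income = contribution − fixed costs = R$18,699,138.00 − R$6,685,300 = R$12,013,838.00. Interest = R$2,973,000.00.
DOL = R$18,699,138.00 ÷ R$12,013,838.00 = 1.5565; DFL = R$12,013,838.00 ÷ R$9,040,838.00 = 1.3288.
DCL = DOL × DFL = 1.5565 × 1.3288 = 2.0683.

2.07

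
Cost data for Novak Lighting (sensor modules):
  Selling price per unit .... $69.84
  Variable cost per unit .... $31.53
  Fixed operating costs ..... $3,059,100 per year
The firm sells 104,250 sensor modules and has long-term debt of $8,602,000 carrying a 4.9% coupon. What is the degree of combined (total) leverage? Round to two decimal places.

7.78

Contribution at this volume is 104,250 × $38.31 = $3,993,817.50.
EBIT = $3,993,817.50 − $3,059,100 = $934,717.50. Interest = $421,498.00, so EBIT − I = $513,219.50.
DCL = contribution ÷ (EBIT − I) = $3,993,817.50 ÷ $513,219.50 = 7.7819.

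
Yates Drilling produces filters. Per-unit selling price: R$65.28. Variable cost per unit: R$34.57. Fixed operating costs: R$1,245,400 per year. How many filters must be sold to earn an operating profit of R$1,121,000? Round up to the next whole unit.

Unit CM = price − variable cost = R$65.28 − R$34.57 = R$30.71.
Need Q such that Q × R$30.71 − R$1,245,400 = R$1,121,000, i.e. Q = R$2,366,400 / R$30.71 = 77,056.33 → 77,057.

77,057 filters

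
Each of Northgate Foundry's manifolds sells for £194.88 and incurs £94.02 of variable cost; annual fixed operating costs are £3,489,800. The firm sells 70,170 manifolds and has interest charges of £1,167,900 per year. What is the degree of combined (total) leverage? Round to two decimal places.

2.92

Total contribution margin = 70,170 × £100.86 = £7,077,346.20.
Operating income = contribution − fixed costs = £7,077,346.20 − £3,489,800 = £3,587,546.20. Interest = £1,167,900.00, so EBIT − I = £2,419,646.20.
Degree of total leverage = total CM / (EBIT − interest) = £7,077,346.20 / £2,419,646.20 = 2.9250.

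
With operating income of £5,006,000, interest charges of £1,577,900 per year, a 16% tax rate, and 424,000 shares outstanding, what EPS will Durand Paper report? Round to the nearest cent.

£6.79

Interest = £1,577,900.00, so EBT = £5,006,000 − £1,577,900.00 = £3,428,100.00.
After tax at 16%: net income = £3,428,100.00 × 0.84 = £2,879,604.00.
Per share: £2,879,604.00 / 424,000 shares = £6.79.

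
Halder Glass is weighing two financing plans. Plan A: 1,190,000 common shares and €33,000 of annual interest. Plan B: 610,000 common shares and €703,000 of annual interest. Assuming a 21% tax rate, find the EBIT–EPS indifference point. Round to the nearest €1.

€1,407,655

Set EPS_A = EPS_B: (EBIT − €33,000)(1 − 0.21) ÷ 1,190,000 = (EBIT − €703,000)(1 − 0.21) ÷ 610,000.
Cancelling (1 − t) and cross-multiplying: 610,000·(EBIT − 33,000) = 1,190,000·(EBIT − 703,000).
EBIT × (1,190,000 − 610,000) = 703,000 × 1,190,000 − 33,000 × 610,000 = 816,440,000,000, so EBIT = 816,440,000,000 ÷ 580,000 = 1,407,655.17.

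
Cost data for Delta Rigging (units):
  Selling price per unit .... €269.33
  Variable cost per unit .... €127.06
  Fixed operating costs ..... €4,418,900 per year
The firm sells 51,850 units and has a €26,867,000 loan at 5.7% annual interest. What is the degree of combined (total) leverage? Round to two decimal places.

5.17

Contribution at this volume is 51,850 × €142.27 = €7,376,699.50.
Subtracting fixed costs: EBIT = €7,376,699.50 − €4,418,900 = €2,957,799.50. Interest = €1,531,419.00, so EBIT − I = €1,426,380.50.
DCL = contribution ÷ (EBIT − I) = €7,376,699.50 ÷ €1,426,380.50 = 5.1716.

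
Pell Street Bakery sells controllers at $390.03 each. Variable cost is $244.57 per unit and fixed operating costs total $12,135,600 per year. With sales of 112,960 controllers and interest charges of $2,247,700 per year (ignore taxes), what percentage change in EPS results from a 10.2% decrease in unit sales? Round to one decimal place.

Contribution at this volume is 112,960 × $145.46 = $16,431,161.60.
Subtracting fixed costs: EBIT = $16,431,161.60 − $12,135,600 = $4,295,561.60.
After interest of $2,247,700.00, pre-tax earnings = $2,047,861.60.
Degree of combined leverage = contribution ÷ (EBIT − I) = $16,431,161.60 ÷ $2,047,861.60 = 8.0236.
%ΔEPS = DCL × %ΔSales = 8.0236 × -10.2% = -81.8%.

-81.8%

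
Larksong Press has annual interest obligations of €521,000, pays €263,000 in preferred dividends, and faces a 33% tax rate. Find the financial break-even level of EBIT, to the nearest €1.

Grossing the preferred dividend up to pre-tax terms: €263,000 / (1 − 0.33) = €392,537.31.
Financial break-even EBIT = interest + D_p ÷ (1 − t) = €521,000 + €392,537.31 = €913,537.31.

€913,537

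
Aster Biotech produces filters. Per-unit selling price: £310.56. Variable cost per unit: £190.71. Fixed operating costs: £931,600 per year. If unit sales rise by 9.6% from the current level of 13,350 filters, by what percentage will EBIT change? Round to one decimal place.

Contribution at this volume is 13,350 × £119.85 = £1,599,997.50.
Operating income = contribution − fixed costs = £1,599,997.50 − £931,600 = £668,397.50.
So DOL = total CM / EBIT = £1,599,997.50 / £668,397.50 = 2.3938.
So EBIT moves 2.3938 × (+9.6%) = +23.0%.

+23.0%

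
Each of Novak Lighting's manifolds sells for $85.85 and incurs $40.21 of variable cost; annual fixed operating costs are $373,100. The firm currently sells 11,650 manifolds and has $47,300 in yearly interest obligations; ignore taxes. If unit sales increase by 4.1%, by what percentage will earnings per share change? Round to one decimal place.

Total contribution margin = 11,650 × $45.64 = $531,706.00.
EBIT = $531,706.00 − $373,100 = $158,606.00.
Interest = $47,300.00, so EBIT − I = $111,306.00.
DCL = total CM / (EBIT − I) = $531,706.00 / $111,306.00 = 4.7770.
%ΔEPS = DCL × %ΔSales = 4.7770 × +4.1% = +19.6%.

+19.6%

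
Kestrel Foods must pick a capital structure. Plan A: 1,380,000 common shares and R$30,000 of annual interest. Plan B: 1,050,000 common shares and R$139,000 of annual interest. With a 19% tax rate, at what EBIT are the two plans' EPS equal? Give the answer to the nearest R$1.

R$485,818

Set EPS_A = EPS_B: (EBIT − R$30,000)(1 − 0.19) ÷ 1,380,000 = (EBIT − R$139,000)(1 − 0.19) ÷ 1,050,000.
Cancelling (1 − t) and cross-multiplying: 1,050,000·(EBIT − 30,000) = 1,380,000·(EBIT − 139,000).
Solving, EBIT = (139,000·1,380,000 − 30,000·1,050,000) / (1,380,000 − 1,050,000) = 160,320,000,000 / 330,000 = 485,818.18.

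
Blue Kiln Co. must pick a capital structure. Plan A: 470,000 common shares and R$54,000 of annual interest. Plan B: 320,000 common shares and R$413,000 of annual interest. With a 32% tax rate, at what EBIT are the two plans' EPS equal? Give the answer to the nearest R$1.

R$1,178,867

Set EPS_A = EPS_B: (EBIT − R$54,000)(1 − 0.32) ÷ 470,000 = (EBIT − R$413,000)(1 − 0.32) ÷ 320,000.
The (1 − t) factor cancels: (EBIT − 54,000) × 320,000 = (EBIT − 413,000) × 470,000.
Solving, EBIT = (413,000·470,000 − 54,000·320,000) / (470,000 − 320,000) = 176,830,000,000 / 150,000 = 1,178,866.67.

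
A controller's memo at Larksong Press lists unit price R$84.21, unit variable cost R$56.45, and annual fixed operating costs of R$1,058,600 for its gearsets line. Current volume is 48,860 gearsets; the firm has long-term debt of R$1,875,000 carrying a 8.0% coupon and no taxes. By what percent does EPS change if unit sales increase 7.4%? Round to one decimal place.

+67.9%

At 48,860 units, contribution = 48,860 × R$27.76 = R$1,356,353.60.
Operating income = contribution − fixed costs = R$1,356,353.60 − R$1,058,600 = R$297,753.60.
After interest of R$150,000.00, pre-tax earnings = R$147,753.60.
DCL = total CM / (EBIT − I) = R$1,356,353.60 / R$147,753.60 = 9.1798.
%ΔEPS = DCL × %ΔSales = 9.1798 × +7.4% = +67.9%.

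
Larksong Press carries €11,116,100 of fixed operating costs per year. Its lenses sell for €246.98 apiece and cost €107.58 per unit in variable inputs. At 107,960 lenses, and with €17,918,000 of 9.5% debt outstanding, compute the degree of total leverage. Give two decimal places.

Contribution at this volume is 107,960 × €139.40 = €15,049,624.00.
EBIT = €15,049,624.00 − €11,116,100 = €3,933,524.00. Interest = €1,702,210.00.
DOL = €15,049,624.00 ÷ €3,933,524.00 = 3.8260; DFL = €3,933,524.00 ÷ €2,231,314.00 = 1.7629.
DCL = DOL × DFL = 3.8260 × 1.7629 = 6.7449.

6.74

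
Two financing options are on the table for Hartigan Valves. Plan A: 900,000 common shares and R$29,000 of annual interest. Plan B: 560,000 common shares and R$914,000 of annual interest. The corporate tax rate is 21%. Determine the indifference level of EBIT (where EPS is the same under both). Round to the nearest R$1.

At indifference, (EBIT − 29,000)(1 − t)/900,000 = (EBIT − 914,000)(1 − t)/560,000.
The (1 − t) factor cancels: (EBIT − 29,000) × 560,000 = (EBIT − 914,000) × 900,000.
Solving, EBIT = (914,000·900,000 − 29,000·560,000) / (900,000 − 560,000) = 806,360,000,000 / 340,000 = 2,371,647.06.

R$2,371,647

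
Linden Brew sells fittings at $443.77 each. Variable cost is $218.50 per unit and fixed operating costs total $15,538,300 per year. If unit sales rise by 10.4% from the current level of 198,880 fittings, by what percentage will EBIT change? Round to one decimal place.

+15.9%

At 198,880 units, contribution = 198,880 × $225.27 = $44,801,697.60.
Subtracting fixed costs: EBIT = $44,801,697.60 − $15,538,300 = $29,263,397.60.
So DOL = total CM / EBIT = $44,801,697.60 / $29,263,397.60 = 1.5310.
%ΔEBIT = DOL × %ΔSales = 1.5310 × +10.4% = +15.9%.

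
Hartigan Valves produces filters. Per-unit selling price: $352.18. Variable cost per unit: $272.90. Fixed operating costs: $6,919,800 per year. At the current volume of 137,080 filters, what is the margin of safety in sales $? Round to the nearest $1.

Unit CM = price − variable cost = $352.18 − $272.90 = $79.28. Break-even units = $6,919,800 ÷ $79.28 = 87,283.05; break-even revenue = 87,283.05 × $352.18 = $30,739,343.64.
Current sales = 137,080 × $352.18 = $48,276,834.40.
Margin of safety = $48,276,834.40 − $30,739,343.64 = $17,537,491.

$17,537,491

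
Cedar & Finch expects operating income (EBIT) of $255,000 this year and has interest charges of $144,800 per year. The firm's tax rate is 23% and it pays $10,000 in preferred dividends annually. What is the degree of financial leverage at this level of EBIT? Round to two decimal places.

Annual interest charges come to $144,800.00.
Pre-tax preferred-dividend burden = $10,000 ÷ (1 − 0.23) = $12,987.01.
DFL = EBIT ÷ [EBIT − I − D_p/(1−t)] = $255,000 ÷ [$255,000 − $144,800.00 − $12,987.01] = $255,000 ÷ $97,212.99 = 2.6231.

2.62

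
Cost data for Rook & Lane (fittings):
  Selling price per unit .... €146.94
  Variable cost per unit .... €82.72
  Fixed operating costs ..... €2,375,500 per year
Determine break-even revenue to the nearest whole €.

€5,435,316

CM per unit = €146.94 − €82.72 = €64.22; CM ratio = €64.22 / €146.94 = 0.4370.
Break-even sales = FC ÷ CM ratio = €2,375,500 × €146.94 / €64.22 = €5,435,316.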